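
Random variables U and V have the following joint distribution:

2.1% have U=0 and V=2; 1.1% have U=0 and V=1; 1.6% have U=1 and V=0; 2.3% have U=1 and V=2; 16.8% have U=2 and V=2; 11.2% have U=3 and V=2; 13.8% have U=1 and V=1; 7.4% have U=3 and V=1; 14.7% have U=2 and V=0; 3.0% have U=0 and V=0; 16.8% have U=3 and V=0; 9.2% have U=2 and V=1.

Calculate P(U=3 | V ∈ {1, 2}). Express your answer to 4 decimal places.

0.2911

P(V=1) = 0.011 + 0.138 + 0.092 + 0.074 = 0.315.
P(V=2) = 0.021 + 0.023 + 0.168 + 0.112 = 0.324.
P(V ∈ {1, 2}) = 0.315 + 0.324 = 0.639; P(U=3, V ∈ {1, 2}) = 0.074 + 0.112 = 0.186.
P(U=3 | V ∈ {1, 2}) = 0.186/0.639 = 0.2911.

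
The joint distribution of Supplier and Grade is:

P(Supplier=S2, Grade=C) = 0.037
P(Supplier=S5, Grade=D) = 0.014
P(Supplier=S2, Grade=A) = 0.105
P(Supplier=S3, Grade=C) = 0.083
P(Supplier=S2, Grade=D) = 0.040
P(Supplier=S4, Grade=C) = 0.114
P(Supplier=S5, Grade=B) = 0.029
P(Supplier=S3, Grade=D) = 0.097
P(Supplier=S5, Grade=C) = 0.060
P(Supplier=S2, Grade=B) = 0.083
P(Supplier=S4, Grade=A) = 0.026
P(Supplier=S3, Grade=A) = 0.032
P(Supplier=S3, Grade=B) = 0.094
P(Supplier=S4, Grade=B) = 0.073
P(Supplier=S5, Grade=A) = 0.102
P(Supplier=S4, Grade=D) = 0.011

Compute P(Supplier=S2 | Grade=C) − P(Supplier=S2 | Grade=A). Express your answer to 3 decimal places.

-0.270

P(Grade=C) = 0.037 + 0.083 + 0.114 + 0.060 = 0.294; P(Supplier=S2 | Grade=C) = 0.037/0.294 = 0.1259.
P(Grade=A) = 0.105 + 0.032 + 0.026 + 0.102 = 0.265; P(Supplier=S2 | Grade=A) = 0.105/0.265 = 0.3962.
Difference = -0.270.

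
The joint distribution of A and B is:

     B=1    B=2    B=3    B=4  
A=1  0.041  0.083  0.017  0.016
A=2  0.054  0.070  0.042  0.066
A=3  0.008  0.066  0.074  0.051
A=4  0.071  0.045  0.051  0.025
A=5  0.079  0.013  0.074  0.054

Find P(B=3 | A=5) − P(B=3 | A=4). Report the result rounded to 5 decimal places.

P(A=5) = 0.079 + 0.013 + 0.074 + 0.054 = 0.220; P(B=3 | A=5) = 0.074/0.220 = 0.336364.
P(A=4) = 0.071 + 0.045 + 0.051 + 0.025 = 0.192; P(B=3 | A=4) = 0.051/0.192 = 0.265625.
Difference = 0.07074.

0.07074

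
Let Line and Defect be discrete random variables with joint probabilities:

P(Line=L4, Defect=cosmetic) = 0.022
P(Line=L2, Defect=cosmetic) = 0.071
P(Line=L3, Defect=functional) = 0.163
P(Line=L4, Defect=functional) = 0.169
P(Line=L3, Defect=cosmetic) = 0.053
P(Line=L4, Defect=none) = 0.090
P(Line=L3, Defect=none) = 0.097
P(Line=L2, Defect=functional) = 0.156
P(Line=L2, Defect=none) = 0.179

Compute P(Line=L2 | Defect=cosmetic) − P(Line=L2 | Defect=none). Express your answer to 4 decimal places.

P(Defect=cosmetic) = 0.071 + 0.053 + 0.022 = 0.146; P(Line=L2 | Defect=cosmetic) = 0.071/0.146 = 0.48630.
P(Defect=none) = 0.179 + 0.097 + 0.090 = 0.366; P(Line=L2 | Defect=none) = 0.179/0.366 = 0.48907.
Difference = -0.0028.

-0.0028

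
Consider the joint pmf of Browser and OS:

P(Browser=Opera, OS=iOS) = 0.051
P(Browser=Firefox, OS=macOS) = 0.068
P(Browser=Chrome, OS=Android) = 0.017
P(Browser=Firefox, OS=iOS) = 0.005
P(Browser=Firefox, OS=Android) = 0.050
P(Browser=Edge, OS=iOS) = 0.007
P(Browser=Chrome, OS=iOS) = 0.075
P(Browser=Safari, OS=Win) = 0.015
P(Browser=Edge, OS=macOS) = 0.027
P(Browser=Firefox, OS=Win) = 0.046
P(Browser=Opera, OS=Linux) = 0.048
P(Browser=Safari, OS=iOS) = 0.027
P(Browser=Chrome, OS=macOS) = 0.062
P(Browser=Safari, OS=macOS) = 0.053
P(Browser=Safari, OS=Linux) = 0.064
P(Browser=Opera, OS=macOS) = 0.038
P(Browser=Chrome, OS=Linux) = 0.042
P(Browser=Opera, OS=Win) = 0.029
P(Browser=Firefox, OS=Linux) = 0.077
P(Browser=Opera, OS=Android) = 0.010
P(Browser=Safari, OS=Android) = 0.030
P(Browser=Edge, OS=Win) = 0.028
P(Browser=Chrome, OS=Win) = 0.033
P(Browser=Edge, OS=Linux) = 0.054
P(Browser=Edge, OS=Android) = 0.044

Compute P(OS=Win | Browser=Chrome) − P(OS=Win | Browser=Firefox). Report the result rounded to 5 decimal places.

P(Browser=Chrome) = 0.033 + 0.062 + 0.042 + 0.075 + 0.017 = 0.229; P(OS=Win | Browser=Chrome) = 0.033/0.229 = 0.144105.
P(Browser=Firefox) = 0.046 + 0.068 + 0.077 + 0.005 + 0.050 = 0.246; P(OS=Win | Browser=Firefox) = 0.046/0.246 = 0.186992.
Difference = -0.04289.

-0.04289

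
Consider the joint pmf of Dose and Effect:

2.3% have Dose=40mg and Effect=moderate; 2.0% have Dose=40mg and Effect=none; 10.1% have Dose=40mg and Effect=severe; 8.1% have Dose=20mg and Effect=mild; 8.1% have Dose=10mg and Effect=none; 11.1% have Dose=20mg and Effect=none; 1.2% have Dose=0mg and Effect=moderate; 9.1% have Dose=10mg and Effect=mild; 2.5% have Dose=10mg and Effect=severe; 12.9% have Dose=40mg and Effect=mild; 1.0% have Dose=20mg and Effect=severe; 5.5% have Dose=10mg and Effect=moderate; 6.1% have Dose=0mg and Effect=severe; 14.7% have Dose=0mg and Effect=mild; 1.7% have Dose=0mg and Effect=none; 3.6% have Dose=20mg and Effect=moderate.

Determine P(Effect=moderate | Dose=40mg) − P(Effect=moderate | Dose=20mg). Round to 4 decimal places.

P(Dose=40mg) = 0.020 + 0.129 + 0.023 + 0.101 = 0.273; P(Effect=moderate | Dose=40mg) = 0.023/0.273 = 0.08425.
P(Dose=20mg) = 0.111 + 0.081 + 0.036 + 0.010 = 0.238; P(Effect=moderate | Dose=20mg) = 0.036/0.238 = 0.15126.
Difference = -0.0670.

-0.0670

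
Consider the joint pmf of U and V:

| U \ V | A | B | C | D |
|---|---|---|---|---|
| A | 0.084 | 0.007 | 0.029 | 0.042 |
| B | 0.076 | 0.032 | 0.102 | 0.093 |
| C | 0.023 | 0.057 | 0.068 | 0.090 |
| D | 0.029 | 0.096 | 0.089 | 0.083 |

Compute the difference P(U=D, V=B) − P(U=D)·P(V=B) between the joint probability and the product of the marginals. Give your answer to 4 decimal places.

0.0390

P(U=D) = 0.029 + 0.096 + 0.089 + 0.083 = 0.297.
P(V=B) = 0.007 + 0.032 + 0.057 + 0.096 = 0.192.
P(U=D, V=B) − P(U=D)P(V=B) = 0.096 − 0.297×0.192 = 0.0390.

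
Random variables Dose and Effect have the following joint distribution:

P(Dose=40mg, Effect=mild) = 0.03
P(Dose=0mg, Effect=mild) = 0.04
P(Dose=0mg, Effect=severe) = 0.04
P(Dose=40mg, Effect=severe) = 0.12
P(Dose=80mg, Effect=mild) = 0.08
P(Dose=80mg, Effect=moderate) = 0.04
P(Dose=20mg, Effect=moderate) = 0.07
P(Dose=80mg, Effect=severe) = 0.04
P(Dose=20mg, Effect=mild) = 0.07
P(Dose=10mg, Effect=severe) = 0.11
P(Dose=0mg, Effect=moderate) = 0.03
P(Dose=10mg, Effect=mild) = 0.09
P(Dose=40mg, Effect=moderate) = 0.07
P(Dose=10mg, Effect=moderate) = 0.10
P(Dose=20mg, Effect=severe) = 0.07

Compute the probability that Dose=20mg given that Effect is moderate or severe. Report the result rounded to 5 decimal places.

P(Effect=moderate) = 0.03 + 0.10 + 0.07 + 0.07 + 0.04 = 0.31.
P(Effect=severe) = 0.04 + 0.11 + 0.07 + 0.12 + 0.04 = 0.38.
P(Effect ∈ {moderate, severe}) = 0.31 + 0.38 = 0.69; P(Dose=20mg, Effect ∈ {moderate, severe}) = 0.07 + 0.07 = 0.14.
P(Dose=20mg | Effect ∈ {moderate, severe}) = 0.14/0.69 = 0.20290.

0.20290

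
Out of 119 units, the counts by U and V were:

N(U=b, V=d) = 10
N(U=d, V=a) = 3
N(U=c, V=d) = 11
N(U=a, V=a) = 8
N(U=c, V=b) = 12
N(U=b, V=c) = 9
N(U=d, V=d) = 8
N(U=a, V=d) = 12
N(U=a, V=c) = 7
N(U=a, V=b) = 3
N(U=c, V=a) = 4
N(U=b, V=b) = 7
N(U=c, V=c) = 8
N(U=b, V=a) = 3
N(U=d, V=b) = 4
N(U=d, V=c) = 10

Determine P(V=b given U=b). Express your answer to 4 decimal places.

Total with U=b: 3 + 7 + 9 + 10 = 29.
P(V=b | U=b) = 7/29 = 0.2414.

0.2414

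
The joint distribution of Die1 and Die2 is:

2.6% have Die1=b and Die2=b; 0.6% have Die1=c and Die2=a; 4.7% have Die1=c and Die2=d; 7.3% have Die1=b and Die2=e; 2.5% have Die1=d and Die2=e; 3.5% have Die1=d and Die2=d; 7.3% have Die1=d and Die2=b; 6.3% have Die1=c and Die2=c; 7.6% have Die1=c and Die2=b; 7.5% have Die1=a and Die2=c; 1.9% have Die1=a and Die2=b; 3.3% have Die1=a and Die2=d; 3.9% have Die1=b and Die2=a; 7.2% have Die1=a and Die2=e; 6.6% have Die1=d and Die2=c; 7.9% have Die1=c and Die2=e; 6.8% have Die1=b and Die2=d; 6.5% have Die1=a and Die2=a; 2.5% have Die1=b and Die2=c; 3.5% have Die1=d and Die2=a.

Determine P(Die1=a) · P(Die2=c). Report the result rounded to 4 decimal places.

0.0605

P(Die1=a) = 0.065 + 0.019 + 0.075 + 0.033 + 0.072 = 0.264.
P(Die2=c) = 0.075 + 0.025 + 0.063 + 0.066 = 0.229.
Product: 0.264 × 0.229 = 0.0605.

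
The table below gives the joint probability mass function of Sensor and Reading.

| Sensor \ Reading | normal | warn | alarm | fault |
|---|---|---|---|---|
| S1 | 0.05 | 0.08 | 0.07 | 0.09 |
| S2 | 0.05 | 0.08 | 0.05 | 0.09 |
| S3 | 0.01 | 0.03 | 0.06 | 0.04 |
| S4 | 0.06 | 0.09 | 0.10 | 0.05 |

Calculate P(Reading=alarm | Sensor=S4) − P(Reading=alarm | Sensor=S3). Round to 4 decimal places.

-0.0952

P(Sensor=S4) = 0.06 + 0.09 + 0.10 + 0.05 = 0.30; P(Reading=alarm | Sensor=S4) = 0.10/0.30 = 0.33333.
P(Sensor=S3) = 0.01 + 0.03 + 0.06 + 0.04 = 0.14; P(Reading=alarm | Sensor=S3) = 0.06/0.14 = 0.42857.
Difference = -0.0952.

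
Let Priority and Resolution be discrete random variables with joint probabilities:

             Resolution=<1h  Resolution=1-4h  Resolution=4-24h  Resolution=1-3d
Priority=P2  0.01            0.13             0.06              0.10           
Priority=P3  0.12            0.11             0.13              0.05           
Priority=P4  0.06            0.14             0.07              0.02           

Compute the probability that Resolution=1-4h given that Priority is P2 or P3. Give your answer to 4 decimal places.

P(Priority=P2) = 0.01 + 0.13 + 0.06 + 0.10 = 0.30.
P(Priority=P3) = 0.12 + 0.11 + 0.13 + 0.05 = 0.41.
P(Priority ∈ {P2, P3}) = 0.30 + 0.41 = 0.71; P(Resolution=1-4h, Priority ∈ {P2, P3}) = 0.13 + 0.11 = 0.24.
P(Resolution=1-4h | Priority ∈ {P2, P3}) = 0.24/0.71 = 0.3380.

0.3380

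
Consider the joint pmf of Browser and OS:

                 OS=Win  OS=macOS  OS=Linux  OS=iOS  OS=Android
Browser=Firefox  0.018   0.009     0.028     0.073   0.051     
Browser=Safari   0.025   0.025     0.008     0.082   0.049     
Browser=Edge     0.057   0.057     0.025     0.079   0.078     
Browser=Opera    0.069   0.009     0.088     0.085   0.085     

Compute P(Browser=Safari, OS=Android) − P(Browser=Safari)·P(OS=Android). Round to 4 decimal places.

-0.0007

P(Browser=Safari) = 0.025 + 0.025 + 0.008 + 0.082 + 0.049 = 0.189.
P(OS=Android) = 0.051 + 0.049 + 0.078 + 0.085 = 0.263.
P(Browser=Safari, OS=Android) − P(Browser=Safari)P(OS=Android) = 0.049 − 0.189×0.263 = -0.0007.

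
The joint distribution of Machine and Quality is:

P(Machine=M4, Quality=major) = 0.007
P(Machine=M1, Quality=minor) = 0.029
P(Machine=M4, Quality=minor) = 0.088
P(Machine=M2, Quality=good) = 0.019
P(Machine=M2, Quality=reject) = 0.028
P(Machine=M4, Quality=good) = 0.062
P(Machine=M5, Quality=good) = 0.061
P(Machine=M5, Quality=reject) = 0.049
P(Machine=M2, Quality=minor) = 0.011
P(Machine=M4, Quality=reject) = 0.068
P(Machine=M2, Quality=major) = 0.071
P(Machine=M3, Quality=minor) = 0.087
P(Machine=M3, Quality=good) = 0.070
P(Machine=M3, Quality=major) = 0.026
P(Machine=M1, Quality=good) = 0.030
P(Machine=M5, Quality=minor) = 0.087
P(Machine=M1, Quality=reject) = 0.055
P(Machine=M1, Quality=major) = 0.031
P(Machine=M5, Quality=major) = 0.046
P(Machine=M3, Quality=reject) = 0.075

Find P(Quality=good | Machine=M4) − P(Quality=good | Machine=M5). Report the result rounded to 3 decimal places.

P(Machine=M4) = 0.062 + 0.088 + 0.007 + 0.068 = 0.225; P(Quality=good | Machine=M4) = 0.062/0.225 = 0.2756.
P(Machine=M5) = 0.061 + 0.087 + 0.046 + 0.049 = 0.243; P(Quality=good | Machine=M5) = 0.061/0.243 = 0.2510.
Difference = 0.025.

0.025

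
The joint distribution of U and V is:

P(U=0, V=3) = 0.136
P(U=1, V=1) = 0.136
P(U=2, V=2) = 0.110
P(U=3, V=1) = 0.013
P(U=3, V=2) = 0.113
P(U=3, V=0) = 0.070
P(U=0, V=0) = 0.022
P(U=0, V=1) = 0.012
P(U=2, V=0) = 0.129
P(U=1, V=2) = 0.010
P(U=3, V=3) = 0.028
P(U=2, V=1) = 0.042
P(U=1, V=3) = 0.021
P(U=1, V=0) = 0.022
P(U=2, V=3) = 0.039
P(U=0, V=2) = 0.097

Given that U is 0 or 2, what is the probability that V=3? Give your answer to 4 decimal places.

0.2981

P(U=0) = 0.022 + 0.012 + 0.097 + 0.136 = 0.267.
P(U=2) = 0.129 + 0.042 + 0.110 + 0.039 = 0.320.
P(U ∈ {0, 2}) = 0.267 + 0.320 = 0.587; P(V=3, U ∈ {0, 2}) = 0.136 + 0.039 = 0.175.
P(V=3 | U ∈ {0, 2}) = 0.175/0.587 = 0.2981.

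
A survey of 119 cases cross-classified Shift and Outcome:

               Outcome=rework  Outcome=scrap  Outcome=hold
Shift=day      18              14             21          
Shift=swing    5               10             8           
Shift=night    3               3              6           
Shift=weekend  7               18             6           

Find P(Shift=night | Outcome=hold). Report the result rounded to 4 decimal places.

0.1463

Total with Outcome=hold: 21 + 8 + 6 + 6 = 41.
P(Shift=night | Outcome=hold) = 6/41 = 0.1463.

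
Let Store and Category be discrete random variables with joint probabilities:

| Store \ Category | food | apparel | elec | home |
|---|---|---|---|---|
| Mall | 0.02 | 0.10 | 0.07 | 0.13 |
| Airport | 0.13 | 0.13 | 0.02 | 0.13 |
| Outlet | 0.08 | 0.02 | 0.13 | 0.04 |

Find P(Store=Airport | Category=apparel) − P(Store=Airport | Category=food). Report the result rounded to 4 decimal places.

-0.0452

P(Category=apparel) = 0.10 + 0.13 + 0.02 = 0.25; P(Store=Airport | Category=apparel) = 0.13/0.25 = 0.52000.
P(Category=food) = 0.02 + 0.13 + 0.08 = 0.23; P(Store=Airport | Category=food) = 0.13/0.23 = 0.56522.
Difference = -0.0452.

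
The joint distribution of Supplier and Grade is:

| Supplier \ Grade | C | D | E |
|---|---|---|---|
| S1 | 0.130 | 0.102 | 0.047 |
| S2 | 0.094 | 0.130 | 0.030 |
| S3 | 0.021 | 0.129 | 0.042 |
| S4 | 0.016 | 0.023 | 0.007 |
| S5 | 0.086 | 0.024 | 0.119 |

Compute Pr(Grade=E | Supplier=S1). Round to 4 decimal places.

P(Supplier=S1) = 0.130 + 0.102 + 0.047 = 0.279.
P(Grade=E | Supplier=S1) = 0.047/0.279 = 0.1685.

0.1685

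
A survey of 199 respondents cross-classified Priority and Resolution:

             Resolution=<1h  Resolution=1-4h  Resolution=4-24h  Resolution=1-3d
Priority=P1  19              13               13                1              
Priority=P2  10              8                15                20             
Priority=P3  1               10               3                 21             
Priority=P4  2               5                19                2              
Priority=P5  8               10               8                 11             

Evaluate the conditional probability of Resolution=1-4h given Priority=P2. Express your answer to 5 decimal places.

0.15094

Total with Priority=P2: 10 + 8 + 15 + 20 = 53.
P(Resolution=1-4h | Priority=P2) = 8/53 = 0.15094.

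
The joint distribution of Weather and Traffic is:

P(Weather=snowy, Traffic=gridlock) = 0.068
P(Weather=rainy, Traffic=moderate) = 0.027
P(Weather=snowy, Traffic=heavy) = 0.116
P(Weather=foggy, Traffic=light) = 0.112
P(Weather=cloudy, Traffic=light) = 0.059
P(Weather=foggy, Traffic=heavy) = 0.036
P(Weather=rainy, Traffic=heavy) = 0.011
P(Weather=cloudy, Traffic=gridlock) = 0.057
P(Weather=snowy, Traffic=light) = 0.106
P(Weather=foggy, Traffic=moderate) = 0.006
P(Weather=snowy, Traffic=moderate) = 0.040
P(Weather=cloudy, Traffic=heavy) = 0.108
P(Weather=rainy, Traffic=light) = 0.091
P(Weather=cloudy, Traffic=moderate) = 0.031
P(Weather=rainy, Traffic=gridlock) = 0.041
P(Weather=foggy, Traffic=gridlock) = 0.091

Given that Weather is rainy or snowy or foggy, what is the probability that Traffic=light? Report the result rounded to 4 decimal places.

P(Weather=rainy) = 0.091 + 0.027 + 0.011 + 0.041 = 0.170.
P(Weather=snowy) = 0.106 + 0.040 + 0.116 + 0.068 = 0.330.
P(Weather=foggy) = 0.112 + 0.006 + 0.036 + 0.091 = 0.245.
P(Weather ∈ {rainy, snowy, foggy}) = 0.170 + 0.330 + 0.245 = 0.745; P(Traffic=light, Weather ∈ {rainy, snowy, foggy}) = 0.091 + 0.106 + 0.112 = 0.309.
P(Traffic=light | Weather ∈ {rainy, snowy, foggy}) = 0.309/0.745 = 0.4148.

0.4148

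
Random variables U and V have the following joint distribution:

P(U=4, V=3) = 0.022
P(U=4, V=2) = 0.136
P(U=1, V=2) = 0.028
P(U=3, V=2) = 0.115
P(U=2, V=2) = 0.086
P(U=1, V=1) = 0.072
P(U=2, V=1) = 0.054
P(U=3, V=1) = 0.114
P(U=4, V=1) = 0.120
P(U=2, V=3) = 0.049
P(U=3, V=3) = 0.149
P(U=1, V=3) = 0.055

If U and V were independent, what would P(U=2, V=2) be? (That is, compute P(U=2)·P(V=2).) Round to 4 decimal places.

0.0690

P(U=2) = 0.054 + 0.086 + 0.049 = 0.189.
P(V=2) = 0.028 + 0.086 + 0.115 + 0.136 = 0.365.
Product: 0.189 × 0.365 = 0.0690.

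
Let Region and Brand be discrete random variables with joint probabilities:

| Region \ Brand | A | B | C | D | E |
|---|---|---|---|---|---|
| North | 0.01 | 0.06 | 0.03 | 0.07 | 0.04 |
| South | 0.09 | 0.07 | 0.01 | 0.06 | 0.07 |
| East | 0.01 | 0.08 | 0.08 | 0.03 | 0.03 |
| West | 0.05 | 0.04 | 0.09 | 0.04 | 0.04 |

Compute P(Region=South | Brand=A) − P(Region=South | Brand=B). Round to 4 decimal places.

P(Brand=A) = 0.01 + 0.09 + 0.01 + 0.05 = 0.16; P(Region=South | Brand=A) = 0.09/0.16 = 0.56250.
P(Brand=B) = 0.06 + 0.07 + 0.08 + 0.04 = 0.25; P(Region=South | Brand=B) = 0.07/0.25 = 0.28000.
Difference = 0.2825.

0.2825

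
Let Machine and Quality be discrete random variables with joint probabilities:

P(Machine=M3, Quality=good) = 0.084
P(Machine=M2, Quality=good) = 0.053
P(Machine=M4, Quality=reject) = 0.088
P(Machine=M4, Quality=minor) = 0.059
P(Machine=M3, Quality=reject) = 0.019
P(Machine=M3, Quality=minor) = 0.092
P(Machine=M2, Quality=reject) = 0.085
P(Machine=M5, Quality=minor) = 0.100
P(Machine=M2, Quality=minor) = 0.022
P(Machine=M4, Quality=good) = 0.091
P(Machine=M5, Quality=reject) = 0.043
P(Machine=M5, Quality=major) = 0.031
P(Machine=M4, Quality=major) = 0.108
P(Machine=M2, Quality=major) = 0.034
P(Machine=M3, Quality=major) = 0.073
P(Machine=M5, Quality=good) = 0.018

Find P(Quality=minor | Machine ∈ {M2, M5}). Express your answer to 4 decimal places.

0.3161

P(Machine=M2) = 0.053 + 0.022 + 0.034 + 0.085 = 0.194.
P(Machine=M5) = 0.018 + 0.100 + 0.031 + 0.043 = 0.192.
P(Machine ∈ {M2, M5}) = 0.194 + 0.192 = 0.386; P(Quality=minor, Machine ∈ {M2, M5}) = 0.022 + 0.100 = 0.122.
P(Quality=minor | Machine ∈ {M2, M5}) = 0.122/0.386 = 0.3161.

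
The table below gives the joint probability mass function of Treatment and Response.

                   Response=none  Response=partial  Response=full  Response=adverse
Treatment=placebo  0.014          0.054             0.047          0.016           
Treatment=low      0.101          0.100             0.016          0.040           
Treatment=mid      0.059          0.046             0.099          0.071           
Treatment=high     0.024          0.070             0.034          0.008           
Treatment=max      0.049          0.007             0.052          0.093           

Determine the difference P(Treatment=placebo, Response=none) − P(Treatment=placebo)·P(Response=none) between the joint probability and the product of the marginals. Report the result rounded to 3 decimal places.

-0.018

P(Treatment=placebo) = 0.014 + 0.054 + 0.047 + 0.016 = 0.131.
P(Response=none) = 0.014 + 0.101 + 0.059 + 0.024 + 0.049 = 0.247.
P(Treatment=placebo, Response=none) − P(Treatment=placebo)P(Response=none) = 0.014 − 0.131×0.247 = -0.018.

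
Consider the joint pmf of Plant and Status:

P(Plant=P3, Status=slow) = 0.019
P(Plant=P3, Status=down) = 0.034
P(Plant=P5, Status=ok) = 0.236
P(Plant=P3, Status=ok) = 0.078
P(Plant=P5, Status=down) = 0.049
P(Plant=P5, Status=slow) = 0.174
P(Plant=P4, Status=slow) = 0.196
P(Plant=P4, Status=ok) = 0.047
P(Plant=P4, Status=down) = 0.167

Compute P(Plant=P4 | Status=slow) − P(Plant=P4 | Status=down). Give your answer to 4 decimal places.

-0.1641

P(Status=slow) = 0.019 + 0.196 + 0.174 = 0.389; P(Plant=P4 | Status=slow) = 0.196/0.389 = 0.50386.
P(Status=down) = 0.034 + 0.167 + 0.049 = 0.250; P(Plant=P4 | Status=down) = 0.167/0.250 = 0.66800.
Difference = -0.1641.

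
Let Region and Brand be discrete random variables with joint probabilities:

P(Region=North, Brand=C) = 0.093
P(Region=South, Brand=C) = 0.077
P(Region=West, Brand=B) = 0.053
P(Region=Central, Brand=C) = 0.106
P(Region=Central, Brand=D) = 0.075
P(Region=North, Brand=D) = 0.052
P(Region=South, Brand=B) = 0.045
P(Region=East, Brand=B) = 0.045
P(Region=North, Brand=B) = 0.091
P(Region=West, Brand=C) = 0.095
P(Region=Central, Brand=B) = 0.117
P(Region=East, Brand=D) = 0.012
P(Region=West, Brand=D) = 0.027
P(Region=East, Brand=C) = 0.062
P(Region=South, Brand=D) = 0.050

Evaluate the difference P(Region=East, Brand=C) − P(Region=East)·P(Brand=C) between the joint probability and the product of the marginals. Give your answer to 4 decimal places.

0.0105

P(Region=East) = 0.045 + 0.062 + 0.012 = 0.119.
P(Brand=C) = 0.093 + 0.077 + 0.062 + 0.095 + 0.106 = 0.433.
P(Region=East, Brand=C) − P(Region=East)P(Brand=C) = 0.062 − 0.119×0.433 = 0.0105.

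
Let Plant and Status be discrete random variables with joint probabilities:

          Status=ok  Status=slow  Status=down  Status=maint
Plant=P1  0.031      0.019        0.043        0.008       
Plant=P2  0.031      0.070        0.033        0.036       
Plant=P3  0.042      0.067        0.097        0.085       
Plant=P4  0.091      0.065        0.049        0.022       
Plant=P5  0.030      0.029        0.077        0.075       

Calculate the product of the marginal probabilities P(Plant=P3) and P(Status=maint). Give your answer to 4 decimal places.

P(Plant=P3) = 0.042 + 0.067 + 0.097 + 0.085 = 0.291.
P(Status=maint) = 0.008 + 0.036 + 0.085 + 0.022 + 0.075 = 0.226.
Product: 0.291 × 0.226 = 0.0658.

0.0658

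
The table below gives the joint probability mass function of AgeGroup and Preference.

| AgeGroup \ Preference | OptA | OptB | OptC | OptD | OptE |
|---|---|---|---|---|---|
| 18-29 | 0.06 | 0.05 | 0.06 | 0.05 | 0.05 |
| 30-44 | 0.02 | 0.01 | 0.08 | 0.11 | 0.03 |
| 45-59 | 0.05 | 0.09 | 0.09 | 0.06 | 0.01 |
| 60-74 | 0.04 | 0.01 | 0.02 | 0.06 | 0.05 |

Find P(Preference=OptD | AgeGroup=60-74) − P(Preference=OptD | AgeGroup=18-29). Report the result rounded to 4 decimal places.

P(AgeGroup=60-74) = 0.04 + 0.01 + 0.02 + 0.06 + 0.05 = 0.18; P(Preference=OptD | AgeGroup=60-74) = 0.06/0.18 = 0.33333.
P(AgeGroup=18-29) = 0.06 + 0.05 + 0.06 + 0.05 + 0.05 = 0.27; P(Preference=OptD | AgeGroup=18-29) = 0.05/0.27 = 0.18519.
Difference = 0.1481.

0.1481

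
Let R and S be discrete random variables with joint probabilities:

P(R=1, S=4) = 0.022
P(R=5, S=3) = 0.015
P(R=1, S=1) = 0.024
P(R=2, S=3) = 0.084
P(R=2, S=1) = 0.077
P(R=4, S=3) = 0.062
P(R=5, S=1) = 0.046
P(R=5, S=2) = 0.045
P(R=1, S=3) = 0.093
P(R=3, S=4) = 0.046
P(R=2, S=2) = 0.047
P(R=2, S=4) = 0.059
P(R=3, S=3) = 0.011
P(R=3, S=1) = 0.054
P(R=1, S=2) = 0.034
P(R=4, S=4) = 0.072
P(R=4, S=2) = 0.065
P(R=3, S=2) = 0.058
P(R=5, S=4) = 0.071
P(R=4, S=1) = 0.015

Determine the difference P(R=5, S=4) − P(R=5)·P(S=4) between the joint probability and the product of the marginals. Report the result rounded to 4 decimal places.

P(R=5) = 0.046 + 0.045 + 0.015 + 0.071 = 0.177.
P(S=4) = 0.022 + 0.059 + 0.046 + 0.072 + 0.071 = 0.270.
P(R=5, S=4) − P(R=5)P(S=4) = 0.071 − 0.177×0.270 = 0.0232.

0.0232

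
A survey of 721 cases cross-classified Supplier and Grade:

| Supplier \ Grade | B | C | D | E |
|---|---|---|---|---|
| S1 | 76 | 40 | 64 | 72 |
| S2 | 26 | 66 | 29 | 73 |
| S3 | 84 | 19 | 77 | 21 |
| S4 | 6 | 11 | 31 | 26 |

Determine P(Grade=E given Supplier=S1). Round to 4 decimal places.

0.2857

Total with Supplier=S1: 76 + 40 + 64 + 72 = 252.
P(Grade=E | Supplier=S1) = 72/252 = 0.2857.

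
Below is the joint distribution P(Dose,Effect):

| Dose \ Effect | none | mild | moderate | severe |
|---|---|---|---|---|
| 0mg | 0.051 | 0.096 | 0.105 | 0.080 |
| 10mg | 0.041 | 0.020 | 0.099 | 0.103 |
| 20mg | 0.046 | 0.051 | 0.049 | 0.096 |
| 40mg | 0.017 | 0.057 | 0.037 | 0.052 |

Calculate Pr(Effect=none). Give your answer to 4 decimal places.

0.1550

P(Effect=none) = 0.051 + 0.041 + 0.046 + 0.017 = 0.155.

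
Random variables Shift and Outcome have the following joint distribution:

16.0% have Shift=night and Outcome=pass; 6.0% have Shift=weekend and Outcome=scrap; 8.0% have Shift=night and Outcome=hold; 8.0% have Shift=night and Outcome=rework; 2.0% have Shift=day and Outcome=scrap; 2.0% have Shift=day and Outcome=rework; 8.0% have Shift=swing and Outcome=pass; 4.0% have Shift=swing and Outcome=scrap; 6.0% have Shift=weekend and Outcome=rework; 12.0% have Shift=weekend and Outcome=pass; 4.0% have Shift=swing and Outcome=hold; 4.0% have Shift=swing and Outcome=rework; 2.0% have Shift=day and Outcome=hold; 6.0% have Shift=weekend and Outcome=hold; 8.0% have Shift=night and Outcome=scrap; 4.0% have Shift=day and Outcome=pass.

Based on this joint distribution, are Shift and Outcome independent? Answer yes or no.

Every cell satisfies P(Shift,Outcome) = P(Shift)·P(Outcome). For instance P(Shift=night) = 0.400, P(Outcome=scrap) = 0.200, and 0.400×0.200 = 0.080 matches the joint entry. So Shift and Outcome are independent.

yes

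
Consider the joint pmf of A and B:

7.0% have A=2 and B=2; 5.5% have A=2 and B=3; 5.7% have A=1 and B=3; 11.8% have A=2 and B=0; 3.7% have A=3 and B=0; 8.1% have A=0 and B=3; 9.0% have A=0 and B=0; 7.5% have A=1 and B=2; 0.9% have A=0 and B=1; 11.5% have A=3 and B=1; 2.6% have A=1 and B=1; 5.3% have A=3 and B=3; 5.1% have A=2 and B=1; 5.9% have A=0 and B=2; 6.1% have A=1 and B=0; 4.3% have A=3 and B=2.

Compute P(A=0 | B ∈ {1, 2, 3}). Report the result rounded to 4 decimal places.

P(B=1) = 0.009 + 0.026 + 0.051 + 0.115 = 0.201.
P(B=2) = 0.059 + 0.075 + 0.070 + 0.043 = 0.247.
P(B=3) = 0.081 + 0.057 + 0.055 + 0.053 = 0.246.
P(B ∈ {1, 2, 3}) = 0.201 + 0.247 + 0.246 = 0.694; P(A=0, B ∈ {1, 2, 3}) = 0.009 + 0.059 + 0.081 = 0.149.
P(A=0 | B ∈ {1, 2, 3}) = 0.149/0.694 = 0.2147.

0.2147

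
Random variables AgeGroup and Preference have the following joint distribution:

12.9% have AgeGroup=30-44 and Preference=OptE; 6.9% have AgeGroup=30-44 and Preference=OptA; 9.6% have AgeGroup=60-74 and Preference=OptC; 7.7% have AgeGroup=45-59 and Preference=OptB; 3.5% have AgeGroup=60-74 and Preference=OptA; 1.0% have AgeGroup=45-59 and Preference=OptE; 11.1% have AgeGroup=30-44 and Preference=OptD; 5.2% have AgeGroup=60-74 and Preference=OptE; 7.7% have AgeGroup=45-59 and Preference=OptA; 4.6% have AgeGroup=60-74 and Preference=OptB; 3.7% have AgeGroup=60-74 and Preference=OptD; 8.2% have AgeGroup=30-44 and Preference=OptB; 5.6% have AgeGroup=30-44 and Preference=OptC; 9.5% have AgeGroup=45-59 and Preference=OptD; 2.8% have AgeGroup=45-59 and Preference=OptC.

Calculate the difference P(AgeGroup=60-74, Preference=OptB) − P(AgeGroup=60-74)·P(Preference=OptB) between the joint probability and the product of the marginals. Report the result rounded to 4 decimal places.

P(AgeGroup=60-74) = 0.035 + 0.046 + 0.096 + 0.037 + 0.052 = 0.266.
P(Preference=OptB) = 0.082 + 0.077 + 0.046 = 0.205.
P(AgeGroup=60-74, Preference=OptB) − P(AgeGroup=60-74)P(Preference=OptB) = 0.046 − 0.266×0.205 = -0.0085.

-0.0085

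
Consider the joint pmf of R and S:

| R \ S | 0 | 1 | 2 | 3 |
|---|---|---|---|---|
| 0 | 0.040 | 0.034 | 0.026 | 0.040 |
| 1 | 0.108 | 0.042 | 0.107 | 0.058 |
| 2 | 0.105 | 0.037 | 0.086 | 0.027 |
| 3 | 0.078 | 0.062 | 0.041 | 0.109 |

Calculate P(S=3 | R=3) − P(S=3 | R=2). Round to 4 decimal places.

0.2700

P(R=3) = 0.078 + 0.062 + 0.041 + 0.109 = 0.290; P(S=3 | R=3) = 0.109/0.290 = 0.37586.
P(R=2) = 0.105 + 0.037 + 0.086 + 0.027 = 0.255; P(S=3 | R=2) = 0.027/0.255 = 0.10588.
Difference = 0.2700.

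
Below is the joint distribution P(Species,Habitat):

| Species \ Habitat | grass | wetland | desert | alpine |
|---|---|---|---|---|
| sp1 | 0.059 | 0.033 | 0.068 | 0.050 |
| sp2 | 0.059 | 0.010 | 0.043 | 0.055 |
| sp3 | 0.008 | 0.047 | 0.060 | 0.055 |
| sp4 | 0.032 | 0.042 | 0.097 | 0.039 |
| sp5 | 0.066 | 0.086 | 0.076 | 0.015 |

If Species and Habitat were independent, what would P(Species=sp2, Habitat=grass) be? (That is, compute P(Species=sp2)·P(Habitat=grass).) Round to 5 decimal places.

P(Species=sp2) = 0.059 + 0.010 + 0.043 + 0.055 = 0.167.
P(Habitat=grass) = 0.059 + 0.059 + 0.008 + 0.032 + 0.066 = 0.224.
Product: 0.167 × 0.224 = 0.03741.

0.03741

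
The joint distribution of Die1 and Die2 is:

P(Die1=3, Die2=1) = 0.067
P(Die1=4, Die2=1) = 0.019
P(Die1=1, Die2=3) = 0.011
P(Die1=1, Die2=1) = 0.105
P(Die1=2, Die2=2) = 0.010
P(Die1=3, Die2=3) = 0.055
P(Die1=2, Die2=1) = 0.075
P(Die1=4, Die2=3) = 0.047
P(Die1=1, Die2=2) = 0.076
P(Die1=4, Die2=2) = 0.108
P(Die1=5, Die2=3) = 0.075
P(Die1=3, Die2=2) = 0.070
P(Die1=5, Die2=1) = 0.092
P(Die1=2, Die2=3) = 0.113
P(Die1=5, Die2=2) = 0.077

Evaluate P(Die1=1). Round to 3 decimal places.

0.192

P(Die1=1) = 0.105 + 0.076 + 0.011 = 0.192.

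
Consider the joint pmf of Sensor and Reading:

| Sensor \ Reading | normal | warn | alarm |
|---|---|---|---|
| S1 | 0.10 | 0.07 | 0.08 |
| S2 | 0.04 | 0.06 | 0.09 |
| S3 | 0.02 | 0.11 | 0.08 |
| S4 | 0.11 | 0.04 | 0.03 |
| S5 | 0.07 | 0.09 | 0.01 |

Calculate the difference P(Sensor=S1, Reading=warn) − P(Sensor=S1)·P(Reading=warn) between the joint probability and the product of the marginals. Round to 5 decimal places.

-0.02250

P(Sensor=S1) = 0.10 + 0.07 + 0.08 = 0.25.
P(Reading=warn) = 0.07 + 0.06 + 0.11 + 0.04 + 0.09 = 0.37.
P(Sensor=S1, Reading=warn) − P(Sensor=S1)P(Reading=warn) = 0.07 − 0.25×0.37 = -0.02250.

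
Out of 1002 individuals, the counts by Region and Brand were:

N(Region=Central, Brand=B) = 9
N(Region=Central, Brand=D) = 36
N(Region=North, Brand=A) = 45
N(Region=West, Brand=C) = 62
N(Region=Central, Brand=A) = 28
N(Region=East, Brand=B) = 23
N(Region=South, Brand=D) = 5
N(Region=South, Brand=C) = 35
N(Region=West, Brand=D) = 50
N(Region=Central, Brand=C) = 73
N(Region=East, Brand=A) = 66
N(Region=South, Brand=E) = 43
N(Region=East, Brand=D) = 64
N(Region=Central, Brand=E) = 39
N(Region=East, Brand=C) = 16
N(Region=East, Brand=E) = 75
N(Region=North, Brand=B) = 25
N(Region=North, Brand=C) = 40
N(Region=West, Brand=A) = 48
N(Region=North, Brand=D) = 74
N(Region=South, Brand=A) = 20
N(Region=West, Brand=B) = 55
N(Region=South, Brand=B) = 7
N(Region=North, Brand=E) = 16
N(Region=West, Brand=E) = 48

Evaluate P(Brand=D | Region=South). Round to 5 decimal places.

Total with Region=South: 20 + 7 + 35 + 5 + 43 = 110.
P(Brand=D | Region=South) = 5/110 = 0.04545.

0.04545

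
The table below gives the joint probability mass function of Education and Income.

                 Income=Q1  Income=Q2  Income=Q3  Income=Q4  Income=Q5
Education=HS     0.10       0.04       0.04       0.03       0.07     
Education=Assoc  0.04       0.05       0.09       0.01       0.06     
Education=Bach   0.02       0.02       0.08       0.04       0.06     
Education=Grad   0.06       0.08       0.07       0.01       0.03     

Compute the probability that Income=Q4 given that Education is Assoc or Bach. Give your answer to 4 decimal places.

0.1064

P(Education=Assoc) = 0.04 + 0.05 + 0.09 + 0.01 + 0.06 = 0.25.
P(Education=Bach) = 0.02 + 0.02 + 0.08 + 0.04 + 0.06 = 0.22.
P(Education ∈ {Assoc, Bach}) = 0.25 + 0.22 = 0.47; P(Income=Q4, Education ∈ {Assoc, Bach}) = 0.01 + 0.04 = 0.05.
P(Income=Q4 | Education ∈ {Assoc, Bach}) = 0.05/0.47 = 0.1064.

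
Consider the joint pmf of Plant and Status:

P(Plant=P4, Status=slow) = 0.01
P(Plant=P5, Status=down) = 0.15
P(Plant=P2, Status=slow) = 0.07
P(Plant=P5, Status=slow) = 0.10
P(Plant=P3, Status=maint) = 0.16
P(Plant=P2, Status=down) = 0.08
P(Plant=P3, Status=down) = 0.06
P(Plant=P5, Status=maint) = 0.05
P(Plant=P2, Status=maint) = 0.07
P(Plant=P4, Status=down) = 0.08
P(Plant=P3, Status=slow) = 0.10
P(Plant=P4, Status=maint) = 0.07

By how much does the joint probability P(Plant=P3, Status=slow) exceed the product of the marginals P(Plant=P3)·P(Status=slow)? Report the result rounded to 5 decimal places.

0.01040

P(Plant=P3) = 0.10 + 0.06 + 0.16 = 0.32.
P(Status=slow) = 0.07 + 0.10 + 0.01 + 0.10 = 0.28.
P(Plant=P3, Status=slow) − P(Plant=P3)P(Status=slow) = 0.10 − 0.32×0.28 = 0.01040.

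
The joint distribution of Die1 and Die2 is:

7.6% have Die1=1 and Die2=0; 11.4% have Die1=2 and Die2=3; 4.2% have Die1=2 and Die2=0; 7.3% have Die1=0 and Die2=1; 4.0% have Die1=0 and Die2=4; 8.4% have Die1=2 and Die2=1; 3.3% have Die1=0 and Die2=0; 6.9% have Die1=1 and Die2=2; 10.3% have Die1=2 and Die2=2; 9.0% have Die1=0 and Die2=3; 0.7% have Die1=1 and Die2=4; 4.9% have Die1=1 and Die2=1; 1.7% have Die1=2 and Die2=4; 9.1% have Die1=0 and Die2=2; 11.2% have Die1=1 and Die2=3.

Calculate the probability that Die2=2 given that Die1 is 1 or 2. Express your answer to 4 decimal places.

0.2556

P(Die1=1) = 0.076 + 0.049 + 0.069 + 0.112 + 0.007 = 0.313.
P(Die1=2) = 0.042 + 0.084 + 0.103 + 0.114 + 0.017 = 0.360.
P(Die1 ∈ {1, 2}) = 0.313 + 0.360 = 0.673; P(Die2=2, Die1 ∈ {1, 2}) = 0.069 + 0.103 = 0.172.
P(Die2=2 | Die1 ∈ {1, 2}) = 0.172/0.673 = 0.2556.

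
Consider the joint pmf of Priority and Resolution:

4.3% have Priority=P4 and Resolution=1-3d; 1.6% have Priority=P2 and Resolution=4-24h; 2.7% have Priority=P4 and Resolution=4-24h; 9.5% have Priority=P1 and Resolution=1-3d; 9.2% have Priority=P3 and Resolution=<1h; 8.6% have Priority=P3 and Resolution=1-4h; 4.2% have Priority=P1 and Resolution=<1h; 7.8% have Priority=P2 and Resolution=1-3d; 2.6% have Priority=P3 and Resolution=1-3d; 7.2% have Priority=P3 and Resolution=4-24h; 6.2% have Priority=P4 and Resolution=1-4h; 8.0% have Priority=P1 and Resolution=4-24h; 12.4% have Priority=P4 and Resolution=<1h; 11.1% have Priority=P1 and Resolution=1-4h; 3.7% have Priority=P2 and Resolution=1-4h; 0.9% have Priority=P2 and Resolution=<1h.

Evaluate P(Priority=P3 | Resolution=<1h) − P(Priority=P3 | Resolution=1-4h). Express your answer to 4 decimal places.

P(Resolution=<1h) = 0.042 + 0.009 + 0.092 + 0.124 = 0.267; P(Priority=P3 | Resolution=<1h) = 0.092/0.267 = 0.34457.
P(Resolution=1-4h) = 0.111 + 0.037 + 0.086 + 0.062 = 0.296; P(Priority=P3 | Resolution=1-4h) = 0.086/0.296 = 0.29054.
Difference = 0.0540.

0.0540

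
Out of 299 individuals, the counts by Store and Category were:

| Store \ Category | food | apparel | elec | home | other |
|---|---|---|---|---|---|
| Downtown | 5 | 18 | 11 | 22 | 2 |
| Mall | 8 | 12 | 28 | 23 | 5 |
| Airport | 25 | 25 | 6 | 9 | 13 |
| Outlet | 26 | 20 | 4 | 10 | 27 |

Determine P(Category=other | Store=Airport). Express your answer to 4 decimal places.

Total with Store=Airport: 25 + 25 + 6 + 9 + 13 = 78.
P(Category=other | Store=Airport) = 13/78 = 0.1667.

0.1667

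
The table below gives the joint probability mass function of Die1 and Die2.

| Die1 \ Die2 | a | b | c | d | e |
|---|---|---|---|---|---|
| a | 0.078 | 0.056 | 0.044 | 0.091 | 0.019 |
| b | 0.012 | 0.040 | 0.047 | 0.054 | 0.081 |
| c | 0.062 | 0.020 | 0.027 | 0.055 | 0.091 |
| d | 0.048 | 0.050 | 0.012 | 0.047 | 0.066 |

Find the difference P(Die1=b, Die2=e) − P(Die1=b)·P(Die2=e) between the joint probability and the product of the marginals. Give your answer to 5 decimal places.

0.02086

P(Die1=b) = 0.012 + 0.040 + 0.047 + 0.054 + 0.081 = 0.234.
P(Die2=e) = 0.019 + 0.081 + 0.091 + 0.066 = 0.257.
P(Die1=b, Die2=e) − P(Die1=b)P(Die2=e) = 0.081 − 0.234×0.257 = 0.02086.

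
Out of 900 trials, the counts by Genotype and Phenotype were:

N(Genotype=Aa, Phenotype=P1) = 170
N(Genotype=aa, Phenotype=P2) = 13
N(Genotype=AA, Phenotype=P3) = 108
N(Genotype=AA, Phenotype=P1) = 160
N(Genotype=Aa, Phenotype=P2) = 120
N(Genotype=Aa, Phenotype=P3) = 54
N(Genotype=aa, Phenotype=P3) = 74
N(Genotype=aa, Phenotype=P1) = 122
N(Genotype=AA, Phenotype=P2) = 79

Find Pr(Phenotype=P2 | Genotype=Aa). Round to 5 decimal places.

0.34884

Total with Genotype=Aa: 170 + 120 + 54 = 344.
P(Phenotype=P2 | Genotype=Aa) = 120/344 = 0.34884.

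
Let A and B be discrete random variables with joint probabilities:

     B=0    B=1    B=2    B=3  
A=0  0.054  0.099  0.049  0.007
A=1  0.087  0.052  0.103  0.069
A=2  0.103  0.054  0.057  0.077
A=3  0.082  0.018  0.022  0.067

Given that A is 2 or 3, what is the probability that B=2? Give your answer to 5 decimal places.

P(A=2) = 0.103 + 0.054 + 0.057 + 0.077 = 0.291.
P(A=3) = 0.082 + 0.018 + 0.022 + 0.067 = 0.189.
P(A ∈ {2, 3}) = 0.291 + 0.189 = 0.480; P(B=2, A ∈ {2, 3}) = 0.057 + 0.022 = 0.079.
P(B=2 | A ∈ {2, 3}) = 0.079/0.480 = 0.16458.

0.16458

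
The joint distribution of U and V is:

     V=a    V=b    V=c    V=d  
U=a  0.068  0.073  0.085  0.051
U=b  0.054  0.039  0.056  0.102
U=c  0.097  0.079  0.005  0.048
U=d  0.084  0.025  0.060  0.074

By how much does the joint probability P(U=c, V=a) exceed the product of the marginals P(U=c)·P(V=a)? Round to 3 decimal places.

P(U=c) = 0.097 + 0.079 + 0.005 + 0.048 = 0.229.
P(V=a) = 0.068 + 0.054 + 0.097 + 0.084 = 0.303.
P(U=c, V=a) − P(U=c)P(V=a) = 0.097 − 0.229×0.303 = 0.028.

0.028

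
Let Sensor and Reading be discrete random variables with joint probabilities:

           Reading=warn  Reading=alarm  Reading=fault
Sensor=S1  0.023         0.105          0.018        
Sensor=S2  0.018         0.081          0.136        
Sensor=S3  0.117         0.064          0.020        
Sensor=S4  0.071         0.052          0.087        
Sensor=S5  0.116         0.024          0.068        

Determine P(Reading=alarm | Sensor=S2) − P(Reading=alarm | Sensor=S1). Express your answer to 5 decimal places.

-0.37450

P(Sensor=S2) = 0.018 + 0.081 + 0.136 = 0.235; P(Reading=alarm | Sensor=S2) = 0.081/0.235 = 0.344681.
P(Sensor=S1) = 0.023 + 0.105 + 0.018 = 0.146; P(Reading=alarm | Sensor=S1) = 0.105/0.146 = 0.719178.
Difference = -0.37450.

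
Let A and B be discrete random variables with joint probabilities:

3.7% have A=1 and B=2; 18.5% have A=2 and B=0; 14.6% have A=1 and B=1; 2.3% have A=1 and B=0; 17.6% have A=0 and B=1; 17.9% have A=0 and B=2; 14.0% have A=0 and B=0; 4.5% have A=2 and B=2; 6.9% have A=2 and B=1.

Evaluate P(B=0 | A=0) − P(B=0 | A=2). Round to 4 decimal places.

-0.3359

P(A=0) = 0.140 + 0.176 + 0.179 = 0.495; P(B=0 | A=0) = 0.140/0.495 = 0.28283.
P(A=2) = 0.185 + 0.069 + 0.045 = 0.299; P(B=0 | A=2) = 0.185/0.299 = 0.61873.
Difference = -0.3359.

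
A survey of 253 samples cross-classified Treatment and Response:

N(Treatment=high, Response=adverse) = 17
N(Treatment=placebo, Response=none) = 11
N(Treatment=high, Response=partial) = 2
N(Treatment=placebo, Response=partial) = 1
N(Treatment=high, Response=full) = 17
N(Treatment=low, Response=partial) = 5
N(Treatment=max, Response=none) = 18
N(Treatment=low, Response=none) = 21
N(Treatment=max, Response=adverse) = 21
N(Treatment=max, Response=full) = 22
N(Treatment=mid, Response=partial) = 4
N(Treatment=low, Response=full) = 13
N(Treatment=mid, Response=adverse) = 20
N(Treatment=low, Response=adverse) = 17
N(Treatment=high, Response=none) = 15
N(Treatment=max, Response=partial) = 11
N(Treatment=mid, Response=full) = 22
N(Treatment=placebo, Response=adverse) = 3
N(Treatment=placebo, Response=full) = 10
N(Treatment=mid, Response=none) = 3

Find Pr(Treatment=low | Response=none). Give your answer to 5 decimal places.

Total with Response=none: 11 + 21 + 3 + 15 + 18 = 68.
P(Treatment=low | Response=none) = 21/68 = 0.30882.

0.30882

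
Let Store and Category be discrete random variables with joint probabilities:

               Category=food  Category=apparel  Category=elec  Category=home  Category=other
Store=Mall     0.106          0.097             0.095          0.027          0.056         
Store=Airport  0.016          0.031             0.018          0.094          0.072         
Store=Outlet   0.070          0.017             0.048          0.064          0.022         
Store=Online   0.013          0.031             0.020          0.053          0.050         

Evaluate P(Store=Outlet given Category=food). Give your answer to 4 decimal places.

0.3415

P(Category=food) = 0.106 + 0.016 + 0.070 + 0.013 = 0.205.
P(Store=Outlet | Category=food) = 0.070/0.205 = 0.3415.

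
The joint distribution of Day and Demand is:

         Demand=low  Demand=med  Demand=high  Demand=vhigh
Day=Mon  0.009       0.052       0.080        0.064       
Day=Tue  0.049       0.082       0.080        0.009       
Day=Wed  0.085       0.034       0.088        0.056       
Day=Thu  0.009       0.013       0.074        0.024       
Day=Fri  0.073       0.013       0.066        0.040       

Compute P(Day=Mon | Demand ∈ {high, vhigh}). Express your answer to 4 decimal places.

0.2478

P(Demand=high) = 0.080 + 0.080 + 0.088 + 0.074 + 0.066 = 0.388.
P(Demand=vhigh) = 0.064 + 0.009 + 0.056 + 0.024 + 0.040 = 0.193.
P(Demand ∈ {high, vhigh}) = 0.388 + 0.193 = 0.581; P(Day=Mon, Demand ∈ {high, vhigh}) = 0.080 + 0.064 = 0.144.
P(Day=Mon | Demand ∈ {high, vhigh}) = 0.144/0.581 = 0.2478.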